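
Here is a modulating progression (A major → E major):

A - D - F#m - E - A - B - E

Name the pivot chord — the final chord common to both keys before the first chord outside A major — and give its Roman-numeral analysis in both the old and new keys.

Chords diatonic to A major: A, Bm, C#m, D, E, F#m, G#dim.
Reading the progression, the first chord not in that set is B, so the modulation leaves A major there.
The chord immediately before B is A, which is diatonic to both keys: I in A major and IV in E major.

A — I in A major, IV in E major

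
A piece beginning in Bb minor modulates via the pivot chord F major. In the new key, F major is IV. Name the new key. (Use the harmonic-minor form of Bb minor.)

The numeral IV denotes a major triad on scale degree 4. With F on degree 4, the tonic of the new key is C.
Degree 4 carries a major triad in major keys, so the destination is C major.
Check: the diatonic triads of C major are C (I), Dm (ii), Em (iii), F (IV), G (V), Am (vi), Bdim (vii°) — F major is indeed IV.

C major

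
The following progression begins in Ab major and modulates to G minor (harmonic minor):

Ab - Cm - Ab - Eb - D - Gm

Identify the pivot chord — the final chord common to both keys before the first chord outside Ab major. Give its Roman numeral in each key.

Chords diatonic to Ab major: Ab, Bbm, Cm, Db, Eb, Fm, Gdim.
Reading the progression, the first chord not in that set is D, so the modulation leaves Ab major there.
The chord immediately before D is Eb, which is diatonic to both keys: V in Ab major and VI in G minor.

Eb — V in Ab major, VI in G minor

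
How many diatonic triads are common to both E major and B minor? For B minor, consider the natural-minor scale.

Diatonic triads of E major: E (I), F#m (ii), G#m (iii), A (IV), B (V), C#m (vi), D#dim (vii°).
Diatonic triads of B minor (natural minor): Bm (i), C#dim (ii°), D (III), Em (iv), F#m (v), G (VI), A (VII).
Matching root and quality in both lists: F#m, A.
That gives 2 common triads.

2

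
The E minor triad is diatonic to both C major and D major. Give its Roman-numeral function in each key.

iii in C major; ii in D major

The scale of C major is C D E F G A B; E is degree 3, and the triad built there (E-G-B) is minor, so it is iii.
The scale of D major is D E F# G A B C#; E is degree 2, and the triad built there (E-G-B) is minor, so it is ii.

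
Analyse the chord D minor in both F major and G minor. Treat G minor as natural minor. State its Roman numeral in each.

The scale of F major is F G A Bb C D E; D is degree 6, and the triad built there (D-F-A) is minor, so it is vi.
The scale of G minor (natural minor) is G A Bb C D Eb F; D is degree 5, and the triad built there (D-F-A) is minor, so it is v.

vi in F major; v in G minor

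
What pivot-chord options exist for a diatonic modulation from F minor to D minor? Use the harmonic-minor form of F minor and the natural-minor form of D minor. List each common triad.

C, Edim

Triads in F minor (harmonic minor): Fm (i), Gdim (ii°), A♭aug (III+), B♭m (iv), C (V), D♭ (VI), Edim (vii°).
Triads in D minor (natural minor): Dm (i), Edim (ii°), F (III), Gm (iv), Am (v), B♭ (VI), C (VII).
Shared triads with their functions: C (V in F minor, VII in D minor); Edim (vii° in F minor, ii° in D minor).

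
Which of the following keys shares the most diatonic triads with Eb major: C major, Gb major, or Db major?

Db major

Triads of Eb major: Eb major (I), F minor (ii), G minor (iii), Ab major (IV), Bb major (V), C minor (vi), D diminished (vii°).
C major shares 0: none.
Gb major shares 0: none.
Db major shares 2: Fm, Ab.
The most common triads (2) are shared with Db major.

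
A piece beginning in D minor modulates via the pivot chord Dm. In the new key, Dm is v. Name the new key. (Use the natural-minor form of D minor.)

G minor

The numeral v denotes a minor triad on scale degree 5. With D on degree 5, the tonic of the new key is G.
Degree 5 carries a minor triad in natural-minor keys, so the destination is G minor.
Check: the diatonic triads of G minor (natural minor) are Gm (i), Adim (ii°), Bb (III), Cm (iv), Dm (v), Eb (VI), F (VII) — Dm is indeed v.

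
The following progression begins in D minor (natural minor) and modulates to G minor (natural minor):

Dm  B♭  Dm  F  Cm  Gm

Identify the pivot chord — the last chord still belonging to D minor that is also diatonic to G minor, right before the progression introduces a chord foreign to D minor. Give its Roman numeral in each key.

F — III in D minor, VII in G minor

Chords diatonic to D minor: Dm, Edim, F, Gm, Am, B♭, C.
Reading the progression, the first chord not in that set is Cm, so the modulation leaves D minor there.
The chord immediately before Cm is F, which is diatonic to both keys: III in D minor and VII in G minor.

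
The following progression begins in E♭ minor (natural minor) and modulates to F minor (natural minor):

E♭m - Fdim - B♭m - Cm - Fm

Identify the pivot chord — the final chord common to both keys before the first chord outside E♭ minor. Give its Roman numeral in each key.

Chords diatonic to E♭ minor: E♭m, Fdim, G♭, A♭m, B♭m, C♭, D♭.
Reading the progression, the first chord not in that set is Cm, so the modulation leaves E♭ minor there.
The chord immediately before Cm is B♭m, which is diatonic to both keys: v in E♭ minor and iv in F minor.

B♭m — v in E♭ minor, iv in F minor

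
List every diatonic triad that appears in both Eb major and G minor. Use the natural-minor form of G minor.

Eb, Gm, Bb, Cm

Triads in Eb major: Eb (I), Fm (ii), Gm (iii), Ab (IV), Bb (V), Cm (vi), Ddim (vii°).
Triads in G minor (natural minor): Gm (i), Adim (ii°), Bb (III), Cm (iv), Dm (v), Eb (VI), F (VII).
Shared triads with their functions: Eb (I in Eb major, VI in G minor); Gm (iii in Eb major, i in G minor); Bb (V in Eb major, III in G minor); Cm (vi in Eb major, iv in G minor).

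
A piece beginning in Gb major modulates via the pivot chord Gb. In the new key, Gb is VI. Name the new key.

Bb minor

The numeral VI denotes a major triad on scale degree 6. With Gb on degree 6, the tonic of the new key is Bb.
Degree 6 carries a major triad in minor keys, so the destination is Bb minor.
Check: the diatonic triads of Bb minor (natural minor) are Bbm (i), Cdim (ii°), Db (III), Ebm (iv), Fm (v), Gb (VI), Ab (VII) — Gb is indeed VI.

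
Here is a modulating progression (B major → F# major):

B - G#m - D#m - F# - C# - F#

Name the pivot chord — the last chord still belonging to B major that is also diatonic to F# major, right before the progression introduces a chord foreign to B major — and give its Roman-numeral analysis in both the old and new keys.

Chords diatonic to B major: B, C#m, D#m, E, F#, G#m, A#dim.
Reading the progression, the first chord not in that set is C#, so the modulation leaves B major there.
The chord immediately before C# is F#, which is diatonic to both keys: V in B major and I in F# major.

F# — V in B major, I in F# major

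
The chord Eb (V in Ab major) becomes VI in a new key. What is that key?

The numeral VI denotes a major triad on scale degree 6. With Eb on degree 6, the tonic of the new key is G.
Degree 6 carries a major triad in minor keys, so the destination is G minor.
Check: the diatonic triads of G minor (natural minor) are Gm (i), Adim (ii°), Bb (III), Cm (iv), Dm (v), Eb (VI), F (VII) — Eb is indeed VI.

G minor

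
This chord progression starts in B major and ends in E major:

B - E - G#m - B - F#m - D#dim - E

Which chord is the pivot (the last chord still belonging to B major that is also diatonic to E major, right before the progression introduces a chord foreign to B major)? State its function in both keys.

B — I in B major, V in E major

Chords diatonic to B major: B, C#m, D#m, E, F#, G#m, A#dim.
Reading the progression, the first chord not in that set is F#m, so the modulation leaves B major there.
The chord immediately before F#m is B, which is diatonic to both keys: I in B major and V in E major.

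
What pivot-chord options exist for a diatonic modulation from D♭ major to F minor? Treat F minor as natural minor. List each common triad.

D♭, Fm, A♭, B♭m

Triads in D♭ major: D♭ major (I), E♭ minor (ii), F minor (iii), G♭ major (IV), A♭ major (V), B♭ minor (vi), C diminished (vii°).
Triads in F minor (natural minor): F minor (i), G diminished (ii°), A♭ major (III), B♭ minor (iv), C minor (v), D♭ major (VI), E♭ major (VII).
Shared triads with their functions: D♭ major (I in D♭ major, VI in F minor); F minor (iii in D♭ major, i in F minor); A♭ major (V in D♭ major, III in F minor); B♭ minor (vi in D♭ major, iv in F minor).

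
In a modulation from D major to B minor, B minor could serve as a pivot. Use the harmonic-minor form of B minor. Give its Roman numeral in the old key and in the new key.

vi in D major; i in B minor

The scale of D major is D E F# G A B C#; B is degree 6, and the triad built there (B-D-F#) is minor, so it is vi.
The scale of B minor (harmonic minor) is B C# D E F# G A#; B is degree 1, and the triad built there (B-D-F#) is minor, so it is i.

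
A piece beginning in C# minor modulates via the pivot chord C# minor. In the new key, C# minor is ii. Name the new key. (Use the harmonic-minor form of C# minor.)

B major

The numeral ii denotes a minor triad on scale degree 2. With C# on degree 2, the tonic of the new key is B.
Degree 2 carries a minor triad in major keys, so the destination is B major.
Check: the diatonic triads of B major are B (I), C#m (ii), D#m (iii), E (IV), F# (V), G#m (vi), A#dim (vii°) — C# minor is indeed ii.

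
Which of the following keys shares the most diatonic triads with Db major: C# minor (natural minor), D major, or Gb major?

Triads of Db major: Db major (I), Eb minor (ii), F minor (iii), Gb major (IV), Ab major (V), Bb minor (vi), C diminished (vii°).
C# minor (natural minor) shares 0: none.
D major shares 0: none.
Gb major shares 4: Db, Ebm, Gb, Bbm.
The most common triads (4) are shared with Gb major.

Gb major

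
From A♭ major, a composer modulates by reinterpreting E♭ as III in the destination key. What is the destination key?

The numeral III denotes a major triad on scale degree 3. With E♭ on degree 3, the tonic of the new key is C.
Degree 3 carries a major triad in natural-minor keys, so the destination is C minor.
Check: the diatonic triads of C minor (natural minor) are Cm (i), Ddim (ii°), E♭ (III), Fm (iv), Gm (v), A♭ (VI), B♭ (VII) — E♭ is indeed III.

C minor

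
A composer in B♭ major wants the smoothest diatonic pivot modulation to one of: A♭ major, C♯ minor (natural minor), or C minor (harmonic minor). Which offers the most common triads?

Triads of B♭ major: B♭ major (I), C minor (ii), D minor (iii), E♭ major (IV), F major (V), G minor (vi), A diminished (vii°).
A♭ major shares 2: Cm, E♭.
C♯ minor (natural minor) shares 0: none.
C minor (harmonic minor) shares 1: Cm.
The most common triads (2) are shared with A♭ major.

A♭ major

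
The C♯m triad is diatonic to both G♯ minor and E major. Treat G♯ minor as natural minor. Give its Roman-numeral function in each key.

iv in G♯ minor; vi in E major

The scale of G♯ minor (natural minor) is G♯ A♯ B C♯ D♯ E F♯; C♯ is degree 4, and the triad built there (C♯-E-G♯) is minor, so it is iv.
The scale of E major is E F♯ G♯ A B C♯ D♯; C♯ is degree 6, and the triad built there (C♯-E-G♯) is minor, so it is vi.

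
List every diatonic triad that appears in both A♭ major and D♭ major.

Triads in A♭ major: A♭ (I), B♭m (ii), Cm (iii), D♭ (IV), E♭ (V), Fm (vi), Gdim (vii°).
Triads in D♭ major: D♭ (I), E♭m (ii), Fm (iii), G♭ (IV), A♭ (V), B♭m (vi), Cdim (vii°).
Shared triads with their functions: A♭ (I in A♭ major, V in D♭ major); B♭m (ii in A♭ major, vi in D♭ major); D♭ (IV in A♭ major, I in D♭ major); Fm (vi in A♭ major, iii in D♭ major).

A♭, B♭m, D♭, Fm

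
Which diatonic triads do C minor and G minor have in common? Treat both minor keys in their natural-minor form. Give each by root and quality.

Triads in C minor (natural minor): Cm (i), Ddim (ii°), Eb (III), Fm (iv), Gm (v), Ab (VI), Bb (VII).
Triads in G minor (natural minor): Gm (i), Adim (ii°), Bb (III), Cm (iv), Dm (v), Eb (VI), F (VII).
Shared triads with their functions: Cm (i in C minor, iv in G minor); Eb (III in C minor, VI in G minor); Gm (v in C minor, i in G minor); Bb (VII in C minor, III in G minor).

Cm, Eb, Gm, Bb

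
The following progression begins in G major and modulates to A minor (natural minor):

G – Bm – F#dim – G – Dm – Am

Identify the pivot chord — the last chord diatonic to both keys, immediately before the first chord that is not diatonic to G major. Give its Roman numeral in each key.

G — I in G major, VII in A minor

Chords diatonic to G major: G, Am, Bm, C, D, Em, F#dim.
Reading the progression, the first chord not in that set is Dm, so the modulation leaves G major there.
The chord immediately before Dm is G, which is diatonic to both keys: I in G major and VII in A minor.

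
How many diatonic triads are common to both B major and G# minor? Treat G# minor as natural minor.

7

Diatonic triads of B major: B major (I), C# minor (ii), D# minor (iii), E major (IV), F# major (V), G# minor (vi), A# diminished (vii°).
Diatonic triads of G# minor (natural minor): G# minor (i), A# diminished (ii°), B major (III), C# minor (iv), D# minor (v), E major (VI), F# major (VII).
Matching root and quality in both lists: B major, C# minor, D# minor, E major, F# major, G# minor, A# diminished.
That gives 7 common triads.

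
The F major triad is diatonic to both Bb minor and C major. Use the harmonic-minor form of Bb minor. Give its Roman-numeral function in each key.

V in Bb minor; IV in C major

The scale of Bb minor (harmonic minor) is Bb C Db Eb F Gb A; F is degree 5, and the triad built there (F-A-C) is major, so it is V.
The scale of C major is C D E F G A B; F is degree 4, and the triad built there (F-A-C) is major, so it is IV.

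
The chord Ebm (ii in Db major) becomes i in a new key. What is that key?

Eb minor

The numeral i denotes a minor triad on scale degree 1. With Eb on degree 1, the tonic of the new key is Eb.
Degree 1 carries a minor triad in minor keys, so the destination is Eb minor.
Check: the diatonic triads of Eb minor (natural minor) are Ebm (i), Fdim (ii°), Gb (III), Abm (iv), Bbm (v), Cb (VI), Db (VII) — Ebm is indeed i.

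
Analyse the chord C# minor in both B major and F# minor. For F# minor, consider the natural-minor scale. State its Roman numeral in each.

The scale of B major is B C# D# E F# G# A#; C# is degree 2, and the triad built there (C#-E-G#) is minor, so it is ii.
The scale of F# minor (natural minor) is F# G# A B C# D E; C# is degree 5, and the triad built there (C#-E-G#) is minor, so it is v.

ii in B major; v in F# minor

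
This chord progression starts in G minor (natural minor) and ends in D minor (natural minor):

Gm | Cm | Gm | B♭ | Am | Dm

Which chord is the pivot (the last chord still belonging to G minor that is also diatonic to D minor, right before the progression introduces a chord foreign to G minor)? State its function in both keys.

B♭ — III in G minor, VI in D minor

Chords diatonic to G minor: Gm, Adim, B♭, Cm, Dm, E♭, F.
Reading the progression, the first chord not in that set is Am, so the modulation leaves G minor there.
The chord immediately before Am is B♭, which is diatonic to both keys: III in G minor and VI in D minor.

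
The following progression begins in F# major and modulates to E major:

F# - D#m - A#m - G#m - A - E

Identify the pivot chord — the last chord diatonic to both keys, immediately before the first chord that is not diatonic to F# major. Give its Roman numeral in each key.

Chords diatonic to F# major: F#, G#m, A#m, B, C#, D#m, E#dim.
Reading the progression, the first chord not in that set is A, so the modulation leaves F# major there.
The chord immediately before A is G#m, which is diatonic to both keys: ii in F# major and iii in E major.

G#m — ii in F# major, iii in E major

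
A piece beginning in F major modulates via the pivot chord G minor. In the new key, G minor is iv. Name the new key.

D minor

The numeral iv denotes a minor triad on scale degree 4. With G on degree 4, the tonic of the new key is D.
Degree 4 carries a minor triad in minor keys, so the destination is D minor.
Check: the diatonic triads of D minor (natural minor) are Dm (i), Edim (ii°), F (III), Gm (iv), Am (v), Bb (VI), C (VII) — G minor is indeed iv.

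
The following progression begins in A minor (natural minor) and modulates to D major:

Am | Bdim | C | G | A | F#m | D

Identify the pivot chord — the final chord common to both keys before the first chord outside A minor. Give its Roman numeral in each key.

G — VII in A minor, IV in D major

Chords diatonic to A minor: Am, Bdim, C, Dm, Em, F, G.
Reading the progression, the first chord not in that set is A, so the modulation leaves A minor there.
The chord immediately before A is G, which is diatonic to both keys: VII in A minor and IV in D major.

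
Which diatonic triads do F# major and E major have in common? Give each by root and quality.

G#m, B

Triads in F# major: F# major (I), G# minor (ii), A# minor (iii), B major (IV), C# major (V), D# minor (vi), E# diminished (vii°).
Triads in E major: E major (I), F# minor (ii), G# minor (iii), A major (IV), B major (V), C# minor (vi), D# diminished (vii°).
Shared triads with their functions: G# minor (ii in F# major, iii in E major); B major (IV in F# major, V in E major).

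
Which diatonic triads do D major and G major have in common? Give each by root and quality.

D, Em, G, Bm

Triads in D major: D major (I), E minor (ii), F# minor (iii), G major (IV), A major (V), B minor (vi), C# diminished (vii°).
Triads in G major: G major (I), A minor (ii), B minor (iii), C major (IV), D major (V), E minor (vi), F# diminished (vii°).
Shared triads with their functions: D major (I in D major, V in G major); E minor (ii in D major, vi in G major); G major (IV in D major, I in G major); B minor (vi in D major, iii in G major).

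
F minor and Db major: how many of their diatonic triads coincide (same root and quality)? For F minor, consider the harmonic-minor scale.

3

Diatonic triads of F minor (harmonic minor): Fm (i), Gdim (ii°), Abaug (III+), Bbm (iv), C (V), Db (VI), Edim (vii°).
Diatonic triads of Db major: Db (I), Ebm (ii), Fm (iii), Gb (IV), Ab (V), Bbm (vi), Cdim (vii°).
Matching root and quality in both lists: Fm, Bbm, Db.
That gives 3 common triads.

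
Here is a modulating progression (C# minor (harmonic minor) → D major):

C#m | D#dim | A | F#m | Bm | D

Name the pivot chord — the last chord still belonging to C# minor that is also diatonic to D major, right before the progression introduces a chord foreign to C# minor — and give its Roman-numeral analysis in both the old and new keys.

Chords diatonic to C# minor: C#m, D#dim, Eaug, F#m, G#, A, B#dim.
Reading the progression, the first chord not in that set is Bm, so the modulation leaves C# minor there.
The chord immediately before Bm is F#m, which is diatonic to both keys: iv in C# minor and iii in D major.

F#m — iv in C# minor, iii in D major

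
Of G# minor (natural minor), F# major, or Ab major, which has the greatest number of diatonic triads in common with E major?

G# minor

Triads of E major: E major (I), F# minor (ii), G# minor (iii), A major (IV), B major (V), C# minor (vi), D# diminished (vii°).
G# minor (natural minor) shares 4: E, G#m, B, C#m.
F# major shares 2: G#m, B.
Ab major shares 0: none.
The most common triads (4) are shared with G# minor.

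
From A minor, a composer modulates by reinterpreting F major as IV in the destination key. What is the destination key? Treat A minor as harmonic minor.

The numeral IV denotes a major triad on scale degree 4. With F on degree 4, the tonic of the new key is C.
Degree 4 carries a major triad in major keys, so the destination is C major.
Check: the diatonic triads of C major are C (I), Dm (ii), Em (iii), F (IV), G (V), Am (vi), Bdim (vii°) — F major is indeed IV.

C major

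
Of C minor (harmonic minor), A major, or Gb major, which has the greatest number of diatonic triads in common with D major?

A major

Triads of D major: D (I), Em (ii), F#m (iii), G (IV), A (V), Bm (vi), C#dim (vii°).
C minor (harmonic minor) shares 1: G.
A major shares 4: D, F#m, A, Bm.
Gb major shares 0: none.
The most common triads (4) are shared with A major.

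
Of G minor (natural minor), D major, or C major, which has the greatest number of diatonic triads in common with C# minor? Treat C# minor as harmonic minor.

D major

Triads of C# minor (harmonic minor): C#m (i), D#dim (ii°), Eaug (III+), F#m (iv), G# (V), A (VI), B#dim (vii°).
G minor (natural minor) shares 0: none.
D major shares 2: F#m, A.
C major shares 0: none.
The most common triads (2) are shared with D major.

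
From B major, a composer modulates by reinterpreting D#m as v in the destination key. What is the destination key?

G# minor

The numeral v denotes a minor triad on scale degree 5. With D# on degree 5, the tonic of the new key is G#.
Degree 5 carries a minor triad in natural-minor keys, so the destination is G# minor.
Check: the diatonic triads of G# minor (natural minor) are G#m (i), A#dim (ii°), B (III), C#m (iv), D#m (v), E (VI), F# (VII) — D#m is indeed v.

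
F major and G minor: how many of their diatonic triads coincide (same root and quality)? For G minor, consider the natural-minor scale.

Diatonic triads of F major: F (I), Gm (ii), Am (iii), B♭ (IV), C (V), Dm (vi), Edim (vii°).
Diatonic triads of G minor (natural minor): Gm (i), Adim (ii°), B♭ (III), Cm (iv), Dm (v), E♭ (VI), F (VII).
Matching root and quality in both lists: F, Gm, B♭, Dm.
That gives 4 common triads.

4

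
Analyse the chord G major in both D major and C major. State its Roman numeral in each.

The scale of D major is D E F# G A B C#; G is degree 4, and the triad built there (G-B-D) is major, so it is IV.
The scale of C major is C D E F G A B; G is degree 5, and the triad built there (G-B-D) is major, so it is V.

IV in D major; V in C major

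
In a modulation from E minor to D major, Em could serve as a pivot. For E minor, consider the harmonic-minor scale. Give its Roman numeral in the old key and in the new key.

i in E minor; ii in D major

The scale of E minor (harmonic minor) is E F# G A B C D#; E is degree 1, and the triad built there (E-G-B) is minor, so it is i.
The scale of D major is D E F# G A B C#; E is degree 2, and the triad built there (E-G-B) is minor, so it is ii.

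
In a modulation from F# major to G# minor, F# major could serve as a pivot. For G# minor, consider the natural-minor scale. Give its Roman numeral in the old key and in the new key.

The scale of F# major is F# G# A# B C# D# E#; F# is degree 1, and the triad built there (F#-A#-C#) is major, so it is I.
The scale of G# minor (natural minor) is G# A# B C# D# E F#; F# is degree 7, and the triad built there (F#-A#-C#) is major, so it is VII.

I in F# major; VII in G# minor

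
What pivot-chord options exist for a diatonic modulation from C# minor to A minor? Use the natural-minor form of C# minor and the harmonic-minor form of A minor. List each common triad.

Triads in C# minor (natural minor): C# minor (i), D# diminished (ii°), E major (III), F# minor (iv), G# minor (v), A major (VI), B major (VII).
Triads in A minor (harmonic minor): A minor (i), B diminished (ii°), C augmented (III+), D minor (iv), E major (V), F major (VI), G# diminished (vii°).
Shared triads with their functions: E major (III in C# minor, V in A minor).

E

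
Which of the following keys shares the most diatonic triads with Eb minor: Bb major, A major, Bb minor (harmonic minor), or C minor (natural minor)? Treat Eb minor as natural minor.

Bb minor

Triads of Eb minor (natural minor): Ebm (i), Fdim (ii°), Gb (III), Abm (iv), Bbm (v), Cb (VI), Db (VII).
Bb major shares 0: none.
A major shares 0: none.
Bb minor (harmonic minor) shares 3: Ebm, Gb, Bbm.
C minor (natural minor) shares 0: none.
The most common triads (3) are shared with Bb minor.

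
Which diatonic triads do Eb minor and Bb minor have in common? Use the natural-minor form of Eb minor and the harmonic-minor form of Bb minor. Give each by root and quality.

Triads in Eb minor (natural minor): Ebm (i), Fdim (ii°), Gb (III), Abm (iv), Bbm (v), Cb (VI), Db (VII).
Triads in Bb minor (harmonic minor): Bbm (i), Cdim (ii°), Dbaug (III+), Ebm (iv), F (V), Gb (VI), Adim (vii°).
Shared triads with their functions: Ebm (i in Eb minor, iv in Bb minor); Gb (III in Eb minor, VI in Bb minor); Bbm (v in Eb minor, i in Bb minor).

Ebm, Gb, Bbm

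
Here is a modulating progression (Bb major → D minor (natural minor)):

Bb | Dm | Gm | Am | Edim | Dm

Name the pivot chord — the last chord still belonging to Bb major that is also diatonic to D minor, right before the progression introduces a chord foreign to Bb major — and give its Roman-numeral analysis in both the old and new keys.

Gm — vi in Bb major, iv in D minor

Chords diatonic to Bb major: Bb, Cm, Dm, Eb, F, Gm, Adim.
Reading the progression, the first chord not in that set is Am, so the modulation leaves Bb major there.
The chord immediately before Am is Gm, which is diatonic to both keys: vi in Bb major and iv in D minor.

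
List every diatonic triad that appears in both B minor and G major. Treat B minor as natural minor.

Bm, D, Em, G

Triads in B minor (natural minor): Bm (i), C#dim (ii°), D (III), Em (iv), F#m (v), G (VI), A (VII).
Triads in G major: G (I), Am (ii), Bm (iii), C (IV), D (V), Em (vi), F#dim (vii°).
Shared triads with their functions: Bm (i in B minor, iii in G major); D (III in B minor, V in G major); Em (iv in B minor, vi in G major); G (VI in B minor, I in G major).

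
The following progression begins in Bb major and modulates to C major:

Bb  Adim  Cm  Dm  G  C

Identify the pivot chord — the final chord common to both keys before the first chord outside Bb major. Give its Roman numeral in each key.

Chords diatonic to Bb major: Bb, Cm, Dm, Eb, F, Gm, Adim.
Reading the progression, the first chord not in that set is G, so the modulation leaves Bb major there.
The chord immediately before G is Dm, which is diatonic to both keys: iii in Bb major and ii in C major.

Dm — iii in Bb major, ii in C major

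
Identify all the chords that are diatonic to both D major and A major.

D, F#m, A, Bm

Triads in D major: D (I), Em (ii), F#m (iii), G (IV), A (V), Bm (vi), C#dim (vii°).
Triads in A major: A (I), Bm (ii), C#m (iii), D (IV), E (V), F#m (vi), G#dim (vii°).
Shared triads with their functions: D (I in D major, IV in A major); F#m (iii in D major, vi in A major); A (V in D major, I in A major); Bm (vi in D major, ii in A major).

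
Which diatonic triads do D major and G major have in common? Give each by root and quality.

Triads in D major: D major (I), E minor (ii), F# minor (iii), G major (IV), A major (V), B minor (vi), C# diminished (vii°).
Triads in G major: G major (I), A minor (ii), B minor (iii), C major (IV), D major (V), E minor (vi), F# diminished (vii°).
Shared triads with their functions: D major (I in D major, V in G major); E minor (ii in D major, vi in G major); G major (IV in D major, I in G major); B minor (vi in D major, iii in G major).

D, Em, G, Bm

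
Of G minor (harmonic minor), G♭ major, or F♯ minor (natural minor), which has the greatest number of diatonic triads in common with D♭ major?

G♭ major

Triads of D♭ major: D♭ (I), E♭m (ii), Fm (iii), G♭ (IV), A♭ (V), B♭m (vi), Cdim (vii°).
G minor (harmonic minor) shares 0: none.
G♭ major shares 4: D♭, E♭m, G♭, B♭m.
F♯ minor (natural minor) shares 0: none.
The most common triads (4) are shared with G♭ major.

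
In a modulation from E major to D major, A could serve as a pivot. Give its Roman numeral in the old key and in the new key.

IV in E major; V in D major

The scale of E major is E F♯ G♯ A B C♯ D♯; A is degree 4, and the triad built there (A-C♯-E) is major, so it is IV.
The scale of D major is D E F♯ G A B C♯; A is degree 5, and the triad built there (A-C♯-E) is major, so it is V.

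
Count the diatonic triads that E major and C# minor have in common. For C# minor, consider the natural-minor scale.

7

Diatonic triads of E major: E major (I), F# minor (ii), G# minor (iii), A major (IV), B major (V), C# minor (vi), D# diminished (vii°).
Diatonic triads of C# minor (natural minor): C# minor (i), D# diminished (ii°), E major (III), F# minor (iv), G# minor (v), A major (VI), B major (VII).
Matching root and quality in both lists: E major, F# minor, G# minor, A major, B major, C# minor, D# diminished.
That gives 7 common triads.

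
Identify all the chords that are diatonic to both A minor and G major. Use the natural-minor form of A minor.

Am, C, Em, G

Triads in A minor (natural minor): Am (i), Bdim (ii°), C (III), Dm (iv), Em (v), F (VI), G (VII).
Triads in G major: G (I), Am (ii), Bm (iii), C (IV), D (V), Em (vi), F#dim (vii°).
Shared triads with their functions: Am (i in A minor, ii in G major); C (III in A minor, IV in G major); Em (v in A minor, vi in G major); G (VII in A minor, I in G major).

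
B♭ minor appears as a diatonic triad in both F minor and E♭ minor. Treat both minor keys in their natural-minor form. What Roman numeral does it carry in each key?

The scale of F minor (natural minor) is F G A♭ B♭ C D♭ E♭; B♭ is degree 4, and the triad built there (B♭-D♭-F) is minor, so it is iv.
The scale of E♭ minor (natural minor) is E♭ F G♭ A♭ B♭ C♭ D♭; B♭ is degree 5, and the triad built there (B♭-D♭-F) is minor, so it is v.

iv in F minor; v in E♭ minor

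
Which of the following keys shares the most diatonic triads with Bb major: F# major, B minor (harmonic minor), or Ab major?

Ab major

Triads of Bb major: Bb major (I), C minor (ii), D minor (iii), Eb major (IV), F major (V), G minor (vi), A diminished (vii°).
F# major shares 0: none.
B minor (harmonic minor) shares 0: none.
Ab major shares 2: Cm, Eb.
The most common triads (2) are shared with Ab major.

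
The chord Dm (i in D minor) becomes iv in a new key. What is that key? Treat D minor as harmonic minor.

The numeral iv denotes a minor triad on scale degree 4. With D on degree 4, the tonic of the new key is A.
Degree 4 carries a minor triad in minor keys, so the destination is A minor.
Check: the diatonic triads of A minor (natural minor) are Am (i), Bdim (ii°), C (III), Dm (iv), Em (v), F (VI), G (VII) — Dm is indeed iv.

A minor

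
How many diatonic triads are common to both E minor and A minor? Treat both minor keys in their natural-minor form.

Diatonic triads of E minor (natural minor): Em (i), F#dim (ii°), G (III), Am (iv), Bm (v), C (VI), D (VII).
Diatonic triads of A minor (natural minor): Am (i), Bdim (ii°), C (III), Dm (iv), Em (v), F (VI), G (VII).
Matching root and quality in both lists: Em, G, Am, C.
That gives 4 common triads.

4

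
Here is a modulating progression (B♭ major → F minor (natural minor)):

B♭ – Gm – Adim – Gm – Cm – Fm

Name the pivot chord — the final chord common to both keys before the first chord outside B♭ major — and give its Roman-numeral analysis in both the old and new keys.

Cm — ii in B♭ major, v in F minor

Chords diatonic to B♭ major: B♭, Cm, Dm, E♭, F, Gm, Adim.
Reading the progression, the first chord not in that set is Fm, so the modulation leaves B♭ major there.
The chord immediately before Fm is Cm, which is diatonic to both keys: ii in B♭ major and v in F minor.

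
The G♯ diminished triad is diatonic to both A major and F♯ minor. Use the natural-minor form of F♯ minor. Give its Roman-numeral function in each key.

The scale of A major is A B C♯ D E F♯ G♯; G♯ is degree 7, and the triad built there (G♯-B-D) is diminished, so it is vii°.
The scale of F♯ minor (natural minor) is F♯ G♯ A B C♯ D E; G♯ is degree 2, and the triad built there (G♯-B-D) is diminished, so it is ii°.

vii° in A major; ii° in F♯ minor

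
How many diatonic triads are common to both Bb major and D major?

Diatonic triads of Bb major: Bb (I), Cm (ii), Dm (iii), Eb (IV), F (V), Gm (vi), Adim (vii°).
Diatonic triads of D major: D (I), Em (ii), F#m (iii), G (IV), A (V), Bm (vi), C#dim (vii°).
No triad has the same root and quality in both keys.

0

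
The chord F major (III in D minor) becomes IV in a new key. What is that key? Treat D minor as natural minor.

C major

The numeral IV denotes a major triad on scale degree 4. With F on degree 4, the tonic of the new key is C.
Degree 4 carries a major triad in major keys, so the destination is C major.
Check: the diatonic triads of C major are C (I), Dm (ii), Em (iii), F (IV), G (V), Am (vi), Bdim (vii°) — F major is indeed IV.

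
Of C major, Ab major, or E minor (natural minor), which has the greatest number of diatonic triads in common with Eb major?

Triads of Eb major: Eb (I), Fm (ii), Gm (iii), Ab (IV), Bb (V), Cm (vi), Ddim (vii°).
C major shares 0: none.
Ab major shares 4: Eb, Fm, Ab, Cm.
E minor (natural minor) shares 0: none.
The most common triads (4) are shared with Ab major.

Ab major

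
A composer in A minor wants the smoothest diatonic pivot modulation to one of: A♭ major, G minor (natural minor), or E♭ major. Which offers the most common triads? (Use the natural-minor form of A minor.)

G minor

Triads of A minor (natural minor): Am (i), Bdim (ii°), C (III), Dm (iv), Em (v), F (VI), G (VII).
A♭ major shares 0: none.
G minor (natural minor) shares 2: Dm, F.
E♭ major shares 0: none.
The most common triads (2) are shared with G minor.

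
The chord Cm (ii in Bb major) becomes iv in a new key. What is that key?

The numeral iv denotes a minor triad on scale degree 4. With C on degree 4, the tonic of the new key is G.
Degree 4 carries a minor triad in minor keys, so the destination is G minor.
Check: the diatonic triads of G minor (natural minor) are Gm (i), Adim (ii°), Bb (III), Cm (iv), Dm (v), Eb (VI), F (VII) — Cm is indeed iv.

G minor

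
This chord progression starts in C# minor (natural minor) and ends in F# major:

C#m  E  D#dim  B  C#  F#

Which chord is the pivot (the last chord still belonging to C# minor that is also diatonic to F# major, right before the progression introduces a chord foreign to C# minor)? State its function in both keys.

Chords diatonic to C# minor: C#m, D#dim, E, F#m, G#m, A, B.
Reading the progression, the first chord not in that set is C#, so the modulation leaves C# minor there.
The chord immediately before C# is B, which is diatonic to both keys: VII in C# minor and IV in F# major.

B — VII in C# minor, IV in F# major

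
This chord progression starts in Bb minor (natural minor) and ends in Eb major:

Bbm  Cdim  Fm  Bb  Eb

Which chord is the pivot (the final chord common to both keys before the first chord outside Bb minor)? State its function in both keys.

Fm — v in Bb minor, ii in Eb major

Chords diatonic to Bb minor: Bbm, Cdim, Db, Ebm, Fm, Gb, Ab.
Reading the progression, the first chord not in that set is Bb, so the modulation leaves Bb minor there.
The chord immediately before Bb is Fm, which is diatonic to both keys: v in Bb minor and ii in Eb major.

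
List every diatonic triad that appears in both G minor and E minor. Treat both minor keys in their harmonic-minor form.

F#dim

Triads in G minor (harmonic minor): Gm (i), Adim (ii°), Bbaug (III+), Cm (iv), D (V), Eb (VI), F#dim (vii°).
Triads in E minor (harmonic minor): Em (i), F#dim (ii°), Gaug (III+), Am (iv), B (V), C (VI), D#dim (vii°).
Shared triads with their functions: F#dim (vii° in G minor, ii° in E minor).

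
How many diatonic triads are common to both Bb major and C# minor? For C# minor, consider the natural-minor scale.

0

Diatonic triads of Bb major: Bb major (I), C minor (ii), D minor (iii), Eb major (IV), F major (V), G minor (vi), A diminished (vii°).
Diatonic triads of C# minor (natural minor): C# minor (i), D# diminished (ii°), E major (III), F# minor (iv), G# minor (v), A major (VI), B major (VII).
No triad has the same root and quality in both keys.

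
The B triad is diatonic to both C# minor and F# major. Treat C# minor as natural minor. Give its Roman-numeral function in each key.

The scale of C# minor (natural minor) is C# D# E F# G# A B; B is degree 7, and the triad built there (B-D#-F#) is major, so it is VII.
The scale of F# major is F# G# A# B C# D# E#; B is degree 4, and the triad built there (B-D#-F#) is major, so it is IV.

VII in C# minor; IV in F# major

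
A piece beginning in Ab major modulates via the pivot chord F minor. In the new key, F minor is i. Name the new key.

The numeral i denotes a minor triad on scale degree 1. With F on degree 1, the tonic of the new key is F.
Degree 1 carries a minor triad in minor keys, so the destination is F minor.
Check: the diatonic triads of F minor (natural minor) are Fm (i), Gdim (ii°), Ab (III), Bbm (iv), Cm (v), Db (VI), Eb (VII) — F minor is indeed i.

F minor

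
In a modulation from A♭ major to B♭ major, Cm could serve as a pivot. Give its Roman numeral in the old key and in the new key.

iii in A♭ major; ii in B♭ major

The scale of A♭ major is A♭ B♭ C D♭ E♭ F G; C is degree 3, and the triad built there (C-E♭-G) is minor, so it is iii.
The scale of B♭ major is B♭ C D E♭ F G A; C is degree 2, and the triad built there (C-E♭-G) is minor, so it is ii.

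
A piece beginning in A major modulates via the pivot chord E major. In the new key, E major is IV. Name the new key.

B major

The numeral IV denotes a major triad on scale degree 4. With E on degree 4, the tonic of the new key is B.
Degree 4 carries a major triad in major keys, so the destination is B major.
Check: the diatonic triads of B major are B (I), C#m (ii), D#m (iii), E (IV), F# (V), G#m (vi), A#dim (vii°) — E major is indeed IV.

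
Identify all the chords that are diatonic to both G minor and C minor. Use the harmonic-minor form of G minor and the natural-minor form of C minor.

Triads in G minor (harmonic minor): G minor (i), A diminished (ii°), B♭ augmented (III+), C minor (iv), D major (V), E♭ major (VI), F♯ diminished (vii°).
Triads in C minor (natural minor): C minor (i), D diminished (ii°), E♭ major (III), F minor (iv), G minor (v), A♭ major (VI), B♭ major (VII).
Shared triads with their functions: G minor (i in G minor, v in C minor); C minor (iv in G minor, i in C minor); E♭ major (VI in G minor, III in C minor).

Gm, Cm, E♭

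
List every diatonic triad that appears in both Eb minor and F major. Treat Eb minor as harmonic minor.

Bb

Triads in Eb minor (harmonic minor): Ebm (i), Fdim (ii°), Gbaug (III+), Abm (iv), Bb (V), Cb (VI), Ddim (vii°).
Triads in F major: F (I), Gm (ii), Am (iii), Bb (IV), C (V), Dm (vi), Edim (vii°).
Shared triads with their functions: Bb (V in Eb minor, IV in F major).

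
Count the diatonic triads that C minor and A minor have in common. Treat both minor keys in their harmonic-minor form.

1

Diatonic triads of C minor (harmonic minor): Cm (i), Ddim (ii°), E♭aug (III+), Fm (iv), G (V), A♭ (VI), Bdim (vii°).
Diatonic triads of A minor (harmonic minor): Am (i), Bdim (ii°), Caug (III+), Dm (iv), E (V), F (VI), G♯dim (vii°).
Matching root and quality in both lists: Bdim.
That gives 1 common triad.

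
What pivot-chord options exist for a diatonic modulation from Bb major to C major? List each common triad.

Dm, F

Triads in Bb major: Bb (I), Cm (ii), Dm (iii), Eb (IV), F (V), Gm (vi), Adim (vii°).
Triads in C major: C (I), Dm (ii), Em (iii), F (IV), G (V), Am (vi), Bdim (vii°).
Shared triads with their functions: Dm (iii in Bb major, ii in C major); F (V in Bb major, IV in C major).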